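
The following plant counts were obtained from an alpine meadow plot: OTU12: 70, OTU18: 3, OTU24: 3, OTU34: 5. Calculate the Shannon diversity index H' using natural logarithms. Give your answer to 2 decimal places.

0.54

Total N = 70+3+3+5 = 81, so the proportions are 0.8642, 0.037, 0.037, 0.0617 (working shown to 4 dp, full precision carried).
Each pᵢ ln pᵢ term: 0.8642×(-0.1460)=-0.1261, 0.037×(-3.2958)=-0.1221, 0.037×(-3.2958)=-0.1221, 0.0617×(-2.7850)=-0.1719.
Sum = -0.5422, so H' = 0.54.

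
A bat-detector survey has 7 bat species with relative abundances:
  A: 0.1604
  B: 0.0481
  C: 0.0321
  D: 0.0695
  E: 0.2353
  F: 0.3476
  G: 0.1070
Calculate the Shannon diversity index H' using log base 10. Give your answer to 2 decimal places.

Each pᵢ log₁₀ pᵢ term (working shown to 4 dp, full precision carried): 0.1604×(-0.7948)=-0.1275, 0.0481×(-1.3179)=-0.0634, 0.0321×(-1.4935)=-0.0479, 0.0695×(-1.1580)=-0.0805, 0.2353×(-0.6284)=-0.1479, 0.3476×(-0.4589)=-0.1595, 0.107×(-0.9706)=-0.1039.
Sum = -0.7305, so H' = 0.73.

0.73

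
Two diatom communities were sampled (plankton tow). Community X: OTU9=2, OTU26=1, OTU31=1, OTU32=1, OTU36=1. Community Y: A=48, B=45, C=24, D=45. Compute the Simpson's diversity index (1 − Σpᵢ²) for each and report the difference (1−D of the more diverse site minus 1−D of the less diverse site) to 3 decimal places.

Community X: N=6, proportions 0.33333, 0.16667, 0.16667, 0.16667, 0.16667, giving 1−D = 0.77778 (working shown to 5 dp, full precision carried).
Community Y: N=162, proportions 0.2963, 0.27778, 0.14815, 0.27778, giving 1−D = 0.73594.
Difference = |0.77778 − 0.73594| = 0.04184, i.e. 0.042 to 3 decimal places.

0.042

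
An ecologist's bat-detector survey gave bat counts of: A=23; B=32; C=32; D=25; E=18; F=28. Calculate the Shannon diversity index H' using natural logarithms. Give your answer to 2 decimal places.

1.77

Total N = 23+32+32+25+18+28 = 158, so the proportions are 0.1456, 0.2025, 0.2025, 0.1582, 0.1139, 0.1772 (working shown to 4 dp, full precision carried).
Each pᵢ ln pᵢ term: 0.1456×(-1.9271)=-0.2805, 0.2025×(-1.5969)=-0.3234, 0.2025×(-1.5969)=-0.3234, 0.1582×(-1.8437)=-0.2917, 0.1139×(-2.1722)=-0.2475, 0.1772×(-1.7304)=-0.3067.
Sum = -1.7732, so H' = 1.77.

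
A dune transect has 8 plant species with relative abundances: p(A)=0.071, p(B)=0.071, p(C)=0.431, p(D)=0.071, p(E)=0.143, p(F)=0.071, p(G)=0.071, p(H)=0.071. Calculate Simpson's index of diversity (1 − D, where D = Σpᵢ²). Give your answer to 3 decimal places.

D = 0.071² + 0.071² + 0.431² + 0.071² + 0.143² + 0.071² + 0.071² + 0.071² = 0.00504 + 0.00504 + 0.18576 + 0.00504 + 0.02045 + 0.00504 + 0.00504 + 0.00504 = 0.23646 (working shown to 5 dp, full precision carried).
So 1 − D = 0.76354, i.e. 0.764 to 3 decimal places.

0.764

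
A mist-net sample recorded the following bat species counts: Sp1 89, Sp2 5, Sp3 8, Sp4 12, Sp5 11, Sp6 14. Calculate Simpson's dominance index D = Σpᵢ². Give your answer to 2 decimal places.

Total N = 89+5+8+12+11+14 = 139, so the proportions are 0.6403, 0.036, 0.0576, 0.0863, 0.0791, 0.1007 (working shown to 4 dp, full precision carried).
D = 0.6403² + 0.036² + 0.0576² + 0.0863² + 0.0791² + 0.1007² = 0.4100 + 0.0013 + 0.0033 + 0.0075 + 0.0063 + 0.0101 = 0.4384.
To 2 decimal places, D = 0.44.

0.44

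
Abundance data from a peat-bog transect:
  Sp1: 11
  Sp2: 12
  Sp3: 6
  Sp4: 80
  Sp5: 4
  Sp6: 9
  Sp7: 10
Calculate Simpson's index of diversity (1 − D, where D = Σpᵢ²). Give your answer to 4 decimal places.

0.6041

Total N = 11+12+6+80+4+9+10 = 132, so the proportions are 0.083333, 0.090909, 0.045455, 0.606061, 0.030303, 0.068182, 0.075758 (working shown to 6 dp, full precision carried).
D = 0.083333² + 0.090909² + 0.045455² + 0.606061² + 0.030303² + 0.068182² + 0.075758² = 0.006944 + 0.008264 + 0.002066 + 0.367309 + 0.000918 + 0.004649 + 0.005739 = 0.395891.
So 1 − D = 0.604109, i.e. 0.6041 to 4 decimal places.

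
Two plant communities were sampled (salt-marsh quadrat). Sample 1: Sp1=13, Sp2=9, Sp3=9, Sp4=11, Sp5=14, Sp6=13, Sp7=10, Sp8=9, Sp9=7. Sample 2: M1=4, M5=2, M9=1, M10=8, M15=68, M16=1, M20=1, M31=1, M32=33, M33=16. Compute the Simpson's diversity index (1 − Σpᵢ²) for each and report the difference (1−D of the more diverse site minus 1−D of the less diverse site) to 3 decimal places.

0.216

Sample 1: N=95, proportions 0.136842, 0.094737, 0.094737, 0.115789, 0.147368, 0.136842, 0.105263, 0.094737, 0.073684, giving 1−D = 0.883989 (working shown to 6 dp, full precision carried).
Sample 2: N=135, proportions 0.02963, 0.014815, 0.007407, 0.059259, 0.503704, 0.007407, 0.007407, 0.007407, 0.244444, 0.118519, giving 1−D = 0.667654.
Difference = |0.883989 − 0.667654| = 0.216335, i.e. 0.216 to 3 decimal places.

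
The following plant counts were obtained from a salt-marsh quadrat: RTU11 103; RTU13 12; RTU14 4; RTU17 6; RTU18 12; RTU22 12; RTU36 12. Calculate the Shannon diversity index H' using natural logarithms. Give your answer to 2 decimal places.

1.27

Total N = 103+12+4+6+12+12+12 = 161, so the proportions are 0.6398, 0.0745, 0.0248, 0.0373, 0.0745, 0.0745, 0.0745 (working shown to 4 dp, full precision carried).
Each pᵢ ln pᵢ term: 0.6398×(-0.4467)=-0.2858, 0.0745×(-2.5965)=-0.1935, 0.0248×(-3.6951)=-0.0918, 0.0373×(-3.2896)=-0.1226, 0.0745×(-2.5965)=-0.1935, 0.0745×(-2.5965)=-0.1935, 0.0745×(-2.5965)=-0.1935.
Sum = -1.2743, so H' = 1.27.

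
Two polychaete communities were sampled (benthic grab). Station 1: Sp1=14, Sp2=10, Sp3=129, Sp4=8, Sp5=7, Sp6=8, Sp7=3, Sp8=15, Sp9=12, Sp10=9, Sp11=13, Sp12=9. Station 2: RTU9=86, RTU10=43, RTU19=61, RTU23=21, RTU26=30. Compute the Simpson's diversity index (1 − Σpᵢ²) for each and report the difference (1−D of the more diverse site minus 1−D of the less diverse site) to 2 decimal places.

0.07

Station 1: N=237, proportions 0.0591, 0.0422, 0.5443, 0.0338, 0.0295, 0.0338, 0.0127, 0.0633, 0.0506, 0.038, 0.0549, 0.038, giving 1−D = 0.6827 (working shown to 4 dp, full precision carried).
Station 2: N=241, proportions 0.3568, 0.1784, 0.2531, 0.0871, 0.1245, giving 1−D = 0.7537.
Difference = |0.6827 − 0.7537| = 0.0710, i.e. 0.07 to 2 decimal places.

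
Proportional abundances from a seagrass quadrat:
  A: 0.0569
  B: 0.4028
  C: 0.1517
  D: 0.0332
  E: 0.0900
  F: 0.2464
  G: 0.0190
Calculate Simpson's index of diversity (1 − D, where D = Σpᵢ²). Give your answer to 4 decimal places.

D = 0.0569² + 0.4028² + 0.1517² + 0.0332² + 0.09² + 0.2464² + 0.019² = 0.003238 + 0.162248 + 0.023013 + 0.001102 + 0.008100 + 0.060713 + 0.000361 = 0.258775 (working shown to 6 dp, full precision carried).
So 1 − D = 0.741225, i.e. 0.7412 to 4 decimal places.

0.7412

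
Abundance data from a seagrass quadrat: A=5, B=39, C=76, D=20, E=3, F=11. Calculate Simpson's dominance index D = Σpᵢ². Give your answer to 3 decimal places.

Total N = 5+39+76+20+3+11 = 154, so the proportions are 0.03247, 0.25325, 0.49351, 0.12987, 0.01948, 0.07143 (working shown to 5 dp, full precision carried).
D = 0.03247² + 0.25325² + 0.49351² + 0.12987² + 0.01948² + 0.07143² = 0.00105 + 0.06413 + 0.24355 + 0.01687 + 0.00038 + 0.00510 = 0.33108.
To 3 decimal places, D = 0.331.

0.331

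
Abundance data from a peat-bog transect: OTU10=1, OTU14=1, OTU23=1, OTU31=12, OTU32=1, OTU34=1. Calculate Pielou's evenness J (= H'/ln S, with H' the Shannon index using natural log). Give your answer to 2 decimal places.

0.60

Total N = 1+1+1+12+1+1 = 17, so the proportions are 0.0588, 0.0588, 0.0588, 0.7059, 0.0588, 0.0588 (working shown to 4 dp, full precision carried).
H' = −Σ pᵢ ln pᵢ = −((-0.1667) + (-0.1667) + (-0.1667) + (-0.2459) + (-0.1667) + (-0.1667)) = 1.0792.
With S = 6 species, ln S = 1.7918, so J = 1.0792/1.7918 = 0.6023, i.e. 0.60 to 2 decimal places.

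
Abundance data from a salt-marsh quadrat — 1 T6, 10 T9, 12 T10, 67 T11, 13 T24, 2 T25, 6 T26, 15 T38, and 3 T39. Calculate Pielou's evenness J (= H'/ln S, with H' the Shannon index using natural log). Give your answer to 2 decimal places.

0.72

Total N = 1+10+12+67+13+2+6+15+3 = 129, so the proportions are 0.0078, 0.0775, 0.093, 0.5194, 0.1008, 0.0155, 0.0465, 0.1163, 0.0233 (working shown to 4 dp, full precision carried).
H' = −Σ pᵢ ln pᵢ = −((-0.0377) + (-0.1982) + (-0.2209) + (-0.3403) + (-0.2313) + (-0.0646) + (-0.1427) + (-0.2502) + (-0.0875)) = 1.5733.
With S = 9 species, ln S = 2.1972, so J = 1.5733/2.1972 = 0.7161, i.e. 0.72 to 2 decimal places.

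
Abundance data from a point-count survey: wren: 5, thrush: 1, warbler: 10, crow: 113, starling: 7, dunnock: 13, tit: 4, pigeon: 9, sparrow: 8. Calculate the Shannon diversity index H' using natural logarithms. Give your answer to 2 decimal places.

Total N = 5+1+10+113+7+13+4+9+8 = 170, so the proportions are 0.0294, 0.0059, 0.0588, 0.6647, 0.0412, 0.0765, 0.0235, 0.0529, 0.0471 (working shown to 4 dp, full precision carried).
Each pᵢ ln pᵢ term: 0.0294×(-3.5264)=-0.1037, 0.0059×(-5.1358)=-0.0302, 0.0588×(-2.8332)=-0.1667, 0.6647×(-0.4084)=-0.2715, 0.0412×(-3.1899)=-0.1313, 0.0765×(-2.5708)=-0.1966, 0.0235×(-3.7495)=-0.0882, 0.0529×(-2.9386)=-0.1556, 0.0471×(-3.0564)=-0.1438.
Sum = -1.2876, so H' = 1.29.

1.29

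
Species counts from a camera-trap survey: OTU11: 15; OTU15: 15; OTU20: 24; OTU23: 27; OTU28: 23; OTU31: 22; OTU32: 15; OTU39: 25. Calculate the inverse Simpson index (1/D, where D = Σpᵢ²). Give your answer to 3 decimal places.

Total N = 15+15+24+27+23+22+15+25 = 166, so the proportions are 0.0903614, 0.0903614, 0.1445783, 0.1626506, 0.1385542, 0.1325301, 0.0903614, 0.1506024 (working shown to 7 dp, full precision carried).
D = 0.0903614² + 0.0903614² + 0.1445783² + 0.1626506² + 0.1385542² + 0.1325301² + 0.0903614² + 0.1506024² = 0.0081652 + 0.0081652 + 0.0209029 + 0.0264552 + 0.0191973 + 0.0175642 + 0.0081652 + 0.0226811 = 0.1312963.
So 1/D = 7.61636, i.e. 7.616 to 3 decimal places.

7.616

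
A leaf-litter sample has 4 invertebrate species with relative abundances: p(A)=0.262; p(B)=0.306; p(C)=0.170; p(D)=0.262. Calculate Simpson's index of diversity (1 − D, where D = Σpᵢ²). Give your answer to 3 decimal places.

D = 0.262² + 0.306² + 0.17² + 0.262² = 0.06864 + 0.09364 + 0.02890 + 0.06864 = 0.25982 (working shown to 5 dp, full precision carried).
So 1 − D = 0.74018, i.e. 0.740 to 3 decimal places.

0.740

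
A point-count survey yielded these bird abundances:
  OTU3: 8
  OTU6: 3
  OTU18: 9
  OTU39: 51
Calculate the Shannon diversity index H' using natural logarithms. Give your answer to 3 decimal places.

0.879

Total N = 8+3+9+51 = 71, so the proportions are 0.11268, 0.04225, 0.12676, 0.71831 (working shown to 5 dp, full precision carried).
Each pᵢ ln pᵢ term: 0.11268×(-2.18324)=-0.24600, 0.04225×(-3.16407)=-0.13369, 0.12676×(-2.06546)=-0.26182, 0.71831×(-0.33085)=-0.23766.
Sum = -0.87917, so H' = 0.879.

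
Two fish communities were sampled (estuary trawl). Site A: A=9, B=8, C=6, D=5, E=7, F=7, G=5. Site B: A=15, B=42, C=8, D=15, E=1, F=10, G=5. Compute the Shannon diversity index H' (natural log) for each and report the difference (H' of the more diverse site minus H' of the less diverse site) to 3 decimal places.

0.339

Site A: N=47, proportions 0.1914894, 0.1702128, 0.1276596, 0.106383, 0.1489362, 0.1489362, 0.106383, giving H' = 1.9246533 (working shown to 7 dp, full precision carried).
Site B: N=96, proportions 0.15625, 0.4375, 0.0833333, 0.15625, 0.0104167, 0.1041667, 0.0520833, giving H' = 1.5858877.
Difference = |1.9246533 − 1.5858877| = 0.3387656, i.e. 0.339 to 3 decimal places.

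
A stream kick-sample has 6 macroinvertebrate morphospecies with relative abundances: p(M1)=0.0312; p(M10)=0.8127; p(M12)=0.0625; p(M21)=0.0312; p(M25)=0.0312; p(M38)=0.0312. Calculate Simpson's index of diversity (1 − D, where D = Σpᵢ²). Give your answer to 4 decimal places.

D = 0.0312² + 0.8127² + 0.0625² + 0.0312² + 0.0312² + 0.0312² = 0.000973 + 0.660481 + 0.003906 + 0.000973 + 0.000973 + 0.000973 = 0.668281 (working shown to 6 dp, full precision carried).
So 1 − D = 0.331719, i.e. 0.3317 to 4 decimal places.

0.3317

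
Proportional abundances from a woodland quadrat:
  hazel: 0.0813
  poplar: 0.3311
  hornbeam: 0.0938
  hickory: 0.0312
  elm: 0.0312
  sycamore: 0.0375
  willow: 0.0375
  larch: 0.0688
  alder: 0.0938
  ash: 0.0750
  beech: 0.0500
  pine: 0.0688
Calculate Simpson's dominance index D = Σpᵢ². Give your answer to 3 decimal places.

0.156

D = 0.0813² + 0.3311² + 0.0938² + 0.0312² + 0.0312² + 0.0375² + 0.0375² + 0.0688² + 0.0938² + 0.075² + 0.05² + 0.0688² = 0.00661 + 0.10963 + 0.00880 + 0.00097 + 0.00097 + 0.00141 + 0.00141 + 0.00473 + 0.00880 + 0.00562 + 0.00250 + 0.00473 = 0.15619 (working shown to 5 dp, full precision carried).
To 3 decimal places, D = 0.156.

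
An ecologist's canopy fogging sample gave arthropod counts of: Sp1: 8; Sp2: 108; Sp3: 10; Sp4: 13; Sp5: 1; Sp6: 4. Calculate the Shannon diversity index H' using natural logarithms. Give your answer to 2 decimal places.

Total N = 8+108+10+13+1+4 = 144, so the proportions are 0.0556, 0.75, 0.0694, 0.0903, 0.0069, 0.0278 (working shown to 4 dp, full precision carried).
Each pᵢ ln pᵢ term: 0.0556×(-2.8904)=-0.1606, 0.75×(-0.2877)=-0.2158, 0.0694×(-2.6672)=-0.1852, 0.0903×(-2.4049)=-0.2171, 0.0069×(-4.9698)=-0.0345, 0.0278×(-3.5835)=-0.0995.
Sum = -0.9127, so H' = 0.91.

0.91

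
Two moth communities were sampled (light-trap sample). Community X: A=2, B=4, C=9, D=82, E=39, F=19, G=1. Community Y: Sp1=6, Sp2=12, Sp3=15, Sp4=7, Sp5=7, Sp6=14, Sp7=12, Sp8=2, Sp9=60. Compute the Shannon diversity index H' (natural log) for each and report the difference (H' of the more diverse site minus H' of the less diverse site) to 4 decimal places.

Community X: N=156, proportions 0.012821, 0.025641, 0.057692, 0.525641, 0.25, 0.121795, 0.00641, giving H' = 1.287800 (working shown to 6 dp, full precision carried).
Community Y: N=135, proportions 0.044444, 0.088889, 0.111111, 0.051852, 0.051852, 0.103704, 0.088889, 0.014815, 0.444444, giving H' = 1.777530.
Difference = |1.287800 − 1.777530| = 0.489730, i.e. 0.4897 to 4 decimal places.

0.4897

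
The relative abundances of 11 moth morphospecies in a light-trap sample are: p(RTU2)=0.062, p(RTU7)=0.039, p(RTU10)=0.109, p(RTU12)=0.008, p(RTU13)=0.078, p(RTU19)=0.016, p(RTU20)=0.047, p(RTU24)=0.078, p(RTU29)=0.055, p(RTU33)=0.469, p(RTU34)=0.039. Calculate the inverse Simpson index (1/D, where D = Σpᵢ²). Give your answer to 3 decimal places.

3.899

D = 0.062² + 0.039² + 0.109² + 0.008² + 0.078² + 0.016² + 0.047² + 0.078² + 0.055² + 0.469² + 0.039² = 0.0038440 + 0.0015210 + 0.0118810 + 0.0000640 + 0.0060840 + 0.0002560 + 0.0022090 + 0.0060840 + 0.0030250 + 0.2199610 + 0.0015210 = 0.2564500 (working shown to 7 dp, full precision carried).
So 1/D = 3.89940, i.e. 3.899 to 3 decimal places.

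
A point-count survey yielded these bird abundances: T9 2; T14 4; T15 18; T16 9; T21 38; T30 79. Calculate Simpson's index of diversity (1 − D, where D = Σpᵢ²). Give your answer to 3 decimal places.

Total N = 2+4+18+9+38+79 = 150, so the proportions are 0.01333, 0.02667, 0.12, 0.06, 0.25333, 0.52667 (working shown to 5 dp, full precision carried).
D = 0.01333² + 0.02667² + 0.12² + 0.06² + 0.25333² + 0.52667² = 0.00018 + 0.00071 + 0.01440 + 0.00360 + 0.06418 + 0.27738 = 0.36044.
So 1 − D = 0.63956, i.e. 0.640 to 3 decimal places.

0.640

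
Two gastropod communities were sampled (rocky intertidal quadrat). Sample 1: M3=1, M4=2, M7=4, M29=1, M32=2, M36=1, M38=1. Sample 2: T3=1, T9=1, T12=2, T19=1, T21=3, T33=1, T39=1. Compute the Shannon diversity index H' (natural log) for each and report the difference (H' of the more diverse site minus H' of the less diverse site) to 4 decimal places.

0.0426

Sample 1: N=12, proportions 0.083333, 0.166667, 0.333333, 0.083333, 0.166667, 0.083333, 0.083333, giving H' = 1.791759 (working shown to 6 dp, full precision carried).
Sample 2: N=10, proportions 0.1, 0.1, 0.2, 0.1, 0.3, 0.1, 0.1, giving H' = 1.834372.
Difference = |1.791759 − 1.834372| = 0.042613, i.e. 0.0426 to 4 decimal places.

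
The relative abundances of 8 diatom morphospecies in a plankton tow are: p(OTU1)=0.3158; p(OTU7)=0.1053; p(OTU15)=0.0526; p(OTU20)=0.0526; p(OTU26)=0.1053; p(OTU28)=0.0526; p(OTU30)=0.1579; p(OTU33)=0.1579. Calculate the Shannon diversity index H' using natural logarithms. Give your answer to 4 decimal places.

Each pᵢ ln pᵢ term (working shown to 6 dp, full precision carried): 0.3158×(-1.152646)=-0.364006, 0.1053×(-2.250942)=-0.237024, 0.0526×(-2.945039)=-0.154909, 0.0526×(-2.945039)=-0.154909, 0.1053×(-2.250942)=-0.237024, 0.0526×(-2.945039)=-0.154909, 0.1579×(-1.845793)=-0.291451, 0.1579×(-1.845793)=-0.291451.
Sum = -1.885683, so H' = 1.8857.

1.8857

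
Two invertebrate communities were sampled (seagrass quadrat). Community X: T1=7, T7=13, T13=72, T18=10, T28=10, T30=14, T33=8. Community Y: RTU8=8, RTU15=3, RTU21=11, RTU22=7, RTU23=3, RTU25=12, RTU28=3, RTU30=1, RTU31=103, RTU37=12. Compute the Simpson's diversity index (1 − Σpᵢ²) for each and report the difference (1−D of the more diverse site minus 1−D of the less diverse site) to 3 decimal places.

Community X: N=134, proportions 0.05224, 0.09701, 0.53731, 0.07463, 0.07463, 0.10448, 0.0597, giving 1−D = 0.67354 (working shown to 5 dp, full precision carried).
Community Y: N=163, proportions 0.04908, 0.0184, 0.06748, 0.04294, 0.0184, 0.07362, 0.0184, 0.00613, 0.6319, 0.07362, giving 1−D = 0.58000.
Difference = |0.67354 − 0.58000| = 0.09354, i.e. 0.094 to 3 decimal places.

0.094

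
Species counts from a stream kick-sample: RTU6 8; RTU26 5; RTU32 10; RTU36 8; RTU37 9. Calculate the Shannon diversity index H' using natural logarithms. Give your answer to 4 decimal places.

1.5859

Total N = 8+5+10+8+9 = 40, so the proportions are 0.2, 0.125, 0.25, 0.2, 0.225 (working shown to 6 dp, full precision carried).
Each pᵢ ln pᵢ term: 0.2×(-1.609438)=-0.321888, 0.125×(-2.079442)=-0.259930, 0.25×(-1.386294)=-0.346574, 0.2×(-1.609438)=-0.321888, 0.225×(-1.491655)=-0.335622.
Sum = -1.585901, so H' = 1.5859.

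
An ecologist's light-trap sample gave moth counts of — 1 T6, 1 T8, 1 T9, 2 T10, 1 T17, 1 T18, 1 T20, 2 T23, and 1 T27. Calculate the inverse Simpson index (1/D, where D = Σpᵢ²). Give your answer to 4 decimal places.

Total N = 1+1+1+2+1+1+1+2+1 = 11, so the proportions are 0.09090909, 0.09090909, 0.09090909, 0.18181818, 0.09090909, 0.09090909, 0.09090909, 0.18181818, 0.09090909 (working shown to 8 dp, full precision carried).
D = 0.09090909² + 0.09090909² + 0.09090909² + 0.18181818² + 0.09090909² + 0.09090909² + 0.09090909² + 0.18181818² + 0.09090909² = 0.00826446 + 0.00826446 + 0.00826446 + 0.03305785 + 0.00826446 + 0.00826446 + 0.00826446 + 0.03305785 + 0.00826446 = 0.12396694.
So 1/D = 8.066667, i.e. 8.0667 to 4 decimal places.

8.0667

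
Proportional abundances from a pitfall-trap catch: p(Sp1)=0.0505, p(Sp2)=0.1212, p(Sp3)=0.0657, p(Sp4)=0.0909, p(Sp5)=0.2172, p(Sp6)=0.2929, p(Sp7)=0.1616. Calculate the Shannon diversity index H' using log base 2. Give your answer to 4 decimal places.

Each pᵢ log₂ pᵢ term (working shown to 6 dp, full precision carried): 0.0505×(-4.307573)=-0.217532, 0.1212×(-3.044538)=-0.368998, 0.0657×(-3.927963)=-0.258067, 0.0909×(-3.459576)=-0.314475, 0.2172×(-2.202904)=-0.478471, 0.2929×(-1.771520)=-0.518878, 0.1616×(-2.629501)=-0.424927.
Sum = -2.581349, so H' = 2.5813.

2.5813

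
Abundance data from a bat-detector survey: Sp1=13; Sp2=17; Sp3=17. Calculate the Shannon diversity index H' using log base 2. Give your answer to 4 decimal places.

1.5742

Total N = 13+17+17 = 47, so the proportions are 0.276596, 0.361702, 0.361702 (working shown to 6 dp, full precision carried).
Each pᵢ log₂ pᵢ term: 0.276596×(-1.854149)=-0.512850, 0.361702×(-1.467126)=-0.530663, 0.361702×(-1.467126)=-0.530663.
Sum = -1.574175, so H' = 1.5742.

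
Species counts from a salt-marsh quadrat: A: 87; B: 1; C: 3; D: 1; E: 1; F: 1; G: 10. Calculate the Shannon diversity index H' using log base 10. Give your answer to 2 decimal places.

Total N = 87+1+3+1+1+1+10 = 104, so the proportions are 0.8365, 0.0096, 0.0288, 0.0096, 0.0096, 0.0096, 0.0962 (working shown to 4 dp, full precision carried).
Each pᵢ log₁₀ pᵢ term: 0.8365×(-0.0775)=-0.0648, 0.0096×(-2.0170)=-0.0194, 0.0288×(-1.5399)=-0.0444, 0.0096×(-2.0170)=-0.0194, 0.0096×(-2.0170)=-0.0194, 0.0096×(-2.0170)=-0.0194, 0.0962×(-1.0170)=-0.0978.
Sum = -0.2846, so H' = 0.28.

0.28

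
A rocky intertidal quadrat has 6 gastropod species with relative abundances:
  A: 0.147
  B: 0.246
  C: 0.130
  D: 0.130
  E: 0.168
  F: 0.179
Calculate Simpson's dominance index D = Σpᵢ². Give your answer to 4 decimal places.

D = 0.147² + 0.246² + 0.13² + 0.13² + 0.168² + 0.179² = 0.021609 + 0.060516 + 0.016900 + 0.016900 + 0.028224 + 0.032041 = 0.176190 (working shown to 6 dp, full precision carried).
To 4 decimal places, D = 0.1762.

0.1762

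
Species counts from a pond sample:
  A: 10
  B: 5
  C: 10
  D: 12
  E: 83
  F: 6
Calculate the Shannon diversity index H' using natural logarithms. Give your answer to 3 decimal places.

Total N = 10+5+10+12+83+6 = 126, so the proportions are 0.07937, 0.03968, 0.07937, 0.09524, 0.65873, 0.04762 (working shown to 5 dp, full precision carried).
Each pᵢ ln pᵢ term: 0.07937×(-2.53370)=-0.20109, 0.03968×(-3.22684)=-0.12805, 0.07937×(-2.53370)=-0.20109, 0.09524×(-2.35138)=-0.22394, 0.65873×(-0.41744)=-0.27498, 0.04762×(-3.04452)=-0.14498.
Sum = -1.17412, so H' = 1.174.

1.174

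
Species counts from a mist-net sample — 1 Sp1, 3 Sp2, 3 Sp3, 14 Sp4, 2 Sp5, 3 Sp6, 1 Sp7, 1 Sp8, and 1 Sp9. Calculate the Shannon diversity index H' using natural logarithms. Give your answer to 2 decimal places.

1.70

Total N = 1+3+3+14+2+3+1+1+1 = 29, so the proportions are 0.0345, 0.1034, 0.1034, 0.4828, 0.069, 0.1034, 0.0345, 0.0345, 0.0345 (working shown to 4 dp, full precision carried).
Each pᵢ ln pᵢ term: 0.0345×(-3.3673)=-0.1161, 0.1034×(-2.2687)=-0.2347, 0.1034×(-2.2687)=-0.2347, 0.4828×(-0.7282)=-0.3516, 0.069×(-2.6741)=-0.1844, 0.1034×(-2.2687)=-0.2347, 0.0345×(-3.3673)=-0.1161, 0.0345×(-3.3673)=-0.1161, 0.0345×(-3.3673)=-0.1161.
Sum = -1.7045, so H' = 1.70.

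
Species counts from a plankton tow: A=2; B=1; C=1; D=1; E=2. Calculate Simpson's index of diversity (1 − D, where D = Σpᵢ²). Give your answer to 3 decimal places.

Total N = 2+1+1+1+2 = 7, so the proportions are 0.28571, 0.14286, 0.14286, 0.14286, 0.28571 (working shown to 5 dp, full precision carried).
D = 0.28571² + 0.14286² + 0.14286² + 0.14286² + 0.28571² = 0.08163 + 0.02041 + 0.02041 + 0.02041 + 0.08163 = 0.22449.
So 1 − D = 0.77551, i.e. 0.776 to 3 decimal places.

0.776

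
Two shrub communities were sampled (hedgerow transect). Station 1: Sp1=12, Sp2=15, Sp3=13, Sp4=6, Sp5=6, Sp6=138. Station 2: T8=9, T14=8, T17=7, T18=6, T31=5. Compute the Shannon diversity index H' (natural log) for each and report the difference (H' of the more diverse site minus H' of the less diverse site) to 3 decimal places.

Station 1: N=190, proportions 0.06316, 0.07895, 0.06842, 0.03158, 0.03158, 0.72632, giving H' = 1.00889 (working shown to 5 dp, full precision carried).
Station 2: N=35, proportions 0.25714, 0.22857, 0.2, 0.17143, 0.14286, giving H' = 1.58879.
Difference = |1.00889 − 1.58879| = 0.57990, i.e. 0.580 to 3 decimal places.

0.580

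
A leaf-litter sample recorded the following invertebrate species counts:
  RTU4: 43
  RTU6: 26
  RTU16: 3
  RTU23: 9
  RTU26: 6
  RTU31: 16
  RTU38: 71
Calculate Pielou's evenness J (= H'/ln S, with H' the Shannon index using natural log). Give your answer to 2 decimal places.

Total N = 43+26+3+9+6+16+71 = 174, so the proportions are 0.2471, 0.1494, 0.0172, 0.0517, 0.0345, 0.092, 0.408 (working shown to 4 dp, full precision carried).
H' = −Σ pᵢ ln pᵢ = −((-0.3454) + (-0.2841) + (-0.0700) + (-0.1532) + (-0.1161) + (-0.2194) + (-0.3658)) = 1.5540.
With S = 7 species, ln S = 1.9459, so J = 1.5540/1.9459 = 0.7986, i.e. 0.80 to 2 decimal places.

0.80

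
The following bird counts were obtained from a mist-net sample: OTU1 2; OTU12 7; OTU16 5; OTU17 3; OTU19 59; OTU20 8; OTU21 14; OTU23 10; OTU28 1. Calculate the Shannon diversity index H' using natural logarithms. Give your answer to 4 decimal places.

Total N = 2+7+5+3+59+8+14+10+1 = 109, so the proportions are 0.018349, 0.06422, 0.045872, 0.027523, 0.541284, 0.073394, 0.12844, 0.091743, 0.009174 (working shown to 6 dp, full precision carried).
Each pᵢ ln pᵢ term: 0.018349×(-3.998201)=-0.073361, 0.06422×(-2.745438)=-0.176313, 0.045872×(-3.081910)=-0.141372, 0.027523×(-3.592736)=-0.098883, 0.541284×(-0.613810)=-0.332246, 0.073394×(-2.611906)=-0.191700, 0.12844×(-2.052291)=-0.263597, 0.091743×(-2.388763)=-0.219153, 0.009174×(-4.691348)=-0.043040.
Sum = -1.539664, so H' = 1.5397.

1.5397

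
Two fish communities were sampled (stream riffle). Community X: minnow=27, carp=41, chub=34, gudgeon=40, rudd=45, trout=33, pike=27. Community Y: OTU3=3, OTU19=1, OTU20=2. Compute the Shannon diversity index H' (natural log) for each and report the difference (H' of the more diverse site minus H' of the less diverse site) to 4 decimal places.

Community X: N=247, proportions 0.10931174, 0.1659919, 0.13765182, 0.16194332, 0.18218623, 0.13360324, 0.10931174, giving H' = 1.92895253 (working shown to 8 dp, full precision carried).
Community Y: N=6, proportions 0.5, 0.16666667, 0.33333333, giving H' = 1.01140426.
Difference = |1.92895253 − 1.01140426| = 0.91754827, i.e. 0.9175 to 4 decimal places.

0.9175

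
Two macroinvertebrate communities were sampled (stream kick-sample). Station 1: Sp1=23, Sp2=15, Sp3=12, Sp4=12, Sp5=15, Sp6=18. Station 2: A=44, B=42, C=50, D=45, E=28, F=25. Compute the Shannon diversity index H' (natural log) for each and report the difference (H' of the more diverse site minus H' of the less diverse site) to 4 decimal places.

Station 1: N=95, proportions 0.242105, 0.157895, 0.126316, 0.126316, 0.157895, 0.189474, giving H' = 1.764168 (working shown to 6 dp, full precision carried).
Station 2: N=234, proportions 0.188034, 0.179487, 0.213675, 0.192308, 0.119658, 0.106838, giving H' = 1.762325.
Difference = |1.764168 − 1.762325| = 0.001843, i.e. 0.0018 to 4 decimal places.

0.0018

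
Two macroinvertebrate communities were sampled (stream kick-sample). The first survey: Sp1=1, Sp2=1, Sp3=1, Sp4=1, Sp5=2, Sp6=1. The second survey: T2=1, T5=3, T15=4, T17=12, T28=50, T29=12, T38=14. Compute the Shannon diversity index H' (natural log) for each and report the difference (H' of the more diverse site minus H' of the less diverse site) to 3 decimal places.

The first survey: N=7, proportions 0.142857, 0.142857, 0.142857, 0.142857, 0.285714, 0.142857, giving H' = 1.747868 (working shown to 6 dp, full precision carried).
The second survey: N=96, proportions 0.010417, 0.03125, 0.041667, 0.125, 0.520833, 0.125, 0.145833, giving H' = 1.428653.
Difference = |1.747868 − 1.428653| = 0.319215, i.e. 0.319 to 3 decimal places.

0.319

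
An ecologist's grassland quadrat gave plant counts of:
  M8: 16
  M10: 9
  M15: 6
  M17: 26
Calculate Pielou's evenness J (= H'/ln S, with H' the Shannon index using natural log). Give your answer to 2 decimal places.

Total N = 16+9+6+26 = 57, so the proportions are 0.2807, 0.1579, 0.1053, 0.4561 (working shown to 4 dp, full precision carried).
H' = −Σ pᵢ ln pᵢ = −((-0.3566) + (-0.2914) + (-0.2370) + (-0.3580)) = 1.2431.
With S = 4 species, ln S = 1.3863, so J = 1.2431/1.3863 = 0.8967, i.e. 0.90 to 2 decimal places.

0.90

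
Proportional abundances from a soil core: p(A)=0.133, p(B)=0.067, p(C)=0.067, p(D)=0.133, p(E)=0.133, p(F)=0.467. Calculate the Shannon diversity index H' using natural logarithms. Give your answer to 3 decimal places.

1.523

Each pᵢ ln pᵢ term (working shown to 5 dp, full precision carried): 0.133×(-2.01741)=-0.26832, 0.067×(-2.70306)=-0.18111, 0.067×(-2.70306)=-0.18111, 0.133×(-2.01741)=-0.26832, 0.133×(-2.01741)=-0.26832, 0.467×(-0.76143)=-0.35559.
Sum = -1.52274, so H' = 1.523.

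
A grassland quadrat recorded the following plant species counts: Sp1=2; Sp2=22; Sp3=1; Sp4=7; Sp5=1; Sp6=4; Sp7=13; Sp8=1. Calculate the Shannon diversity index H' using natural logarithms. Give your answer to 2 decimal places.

1.54

Total N = 2+22+1+7+1+4+13+1 = 51, so the proportions are 0.0392, 0.4314, 0.0196, 0.1373, 0.0196, 0.0784, 0.2549, 0.0196 (working shown to 4 dp, full precision carried).
Each pᵢ ln pᵢ term: 0.0392×(-3.2387)=-0.1270, 0.4314×(-0.8408)=-0.3627, 0.0196×(-3.9318)=-0.0771, 0.1373×(-1.9859)=-0.2726, 0.0196×(-3.9318)=-0.0771, 0.0784×(-2.5455)=-0.1996, 0.2549×(-1.3669)=-0.3484, 0.0196×(-3.9318)=-0.0771.
Sum = -1.5416, so H' = 1.54.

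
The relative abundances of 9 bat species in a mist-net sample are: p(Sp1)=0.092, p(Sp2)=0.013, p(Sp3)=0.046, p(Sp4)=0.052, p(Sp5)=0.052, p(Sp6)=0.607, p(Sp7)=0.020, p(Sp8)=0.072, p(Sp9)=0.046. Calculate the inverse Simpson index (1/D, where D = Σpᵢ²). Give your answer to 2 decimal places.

2.55

D = 0.092² + 0.013² + 0.046² + 0.052² + 0.052² + 0.607² + 0.02² + 0.072² + 0.046² = 0.00846 + 0.00017 + 0.00212 + 0.00270 + 0.00270 + 0.36845 + 0.00040 + 0.00518 + 0.00212 = 0.39231 (working shown to 5 dp, full precision carried).
So 1/D = 2.5490, i.e. 2.55 to 2 decimal places.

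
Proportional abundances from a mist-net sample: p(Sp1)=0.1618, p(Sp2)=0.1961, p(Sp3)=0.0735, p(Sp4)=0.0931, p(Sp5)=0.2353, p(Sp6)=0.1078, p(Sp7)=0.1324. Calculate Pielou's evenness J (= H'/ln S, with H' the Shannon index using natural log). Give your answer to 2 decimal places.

H' = −Σ pᵢ ln pᵢ = −((-0.2947) + (-0.3195) + (-0.1919) + (-0.2210) + (-0.3405) + (-0.2401) + (-0.2677)) = 1.8754 (working shown to 4 dp, full precision carried).
With S = 7 species, ln S = 1.9459, so J = 1.8754/1.9459 = 0.9637, i.e. 0.96 to 2 decimal places.

0.96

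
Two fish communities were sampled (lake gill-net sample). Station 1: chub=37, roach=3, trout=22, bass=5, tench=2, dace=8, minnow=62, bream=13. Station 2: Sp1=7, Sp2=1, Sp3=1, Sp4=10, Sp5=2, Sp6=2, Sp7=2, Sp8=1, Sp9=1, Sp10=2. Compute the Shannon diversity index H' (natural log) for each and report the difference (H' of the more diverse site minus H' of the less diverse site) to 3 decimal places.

0.311

Station 1: N=152, proportions 0.2434211, 0.0197368, 0.1447368, 0.0328947, 0.0131579, 0.0526316, 0.4078947, 0.0855263, giving H' = 1.6015225 (working shown to 7 dp, full precision carried).
Station 2: N=29, proportions 0.2413793, 0.0344828, 0.0344828, 0.3448276, 0.0689655, 0.0689655, 0.0689655, 0.0344828, 0.0344828, 0.0689655, giving H' = 1.9123855.
Difference = |1.6015225 − 1.9123855| = 0.3108630, i.e. 0.311 to 3 decimal places.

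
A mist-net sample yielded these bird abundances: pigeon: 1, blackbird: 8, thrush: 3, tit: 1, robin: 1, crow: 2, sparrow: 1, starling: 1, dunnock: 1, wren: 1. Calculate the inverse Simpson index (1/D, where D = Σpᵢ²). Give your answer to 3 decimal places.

Total N = 1+8+3+1+1+2+1+1+1+1 = 20, so the proportions are 0.05, 0.4, 0.15, 0.05, 0.05, 0.1, 0.05, 0.05, 0.05, 0.05 (working shown to 7 dp, full precision carried).
D = 0.05² + 0.4² + 0.15² + 0.05² + 0.05² + 0.1² + 0.05² + 0.05² + 0.05² + 0.05² = 0.0025000 + 0.1600000 + 0.0225000 + 0.0025000 + 0.0025000 + 0.0100000 + 0.0025000 + 0.0025000 + 0.0025000 + 0.0025000 = 0.2100000.
So 1/D = 4.76190, i.e. 4.762 to 3 decimal places.

4.762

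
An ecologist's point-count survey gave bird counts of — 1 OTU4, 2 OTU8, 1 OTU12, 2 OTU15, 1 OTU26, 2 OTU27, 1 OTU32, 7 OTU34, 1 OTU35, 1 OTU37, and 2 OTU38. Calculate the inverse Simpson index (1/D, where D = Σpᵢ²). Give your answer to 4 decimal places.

6.2113

Total N = 1+2+1+2+1+2+1+7+1+1+2 = 21, so the proportions are 0.04761905, 0.0952381, 0.04761905, 0.0952381, 0.04761905, 0.0952381, 0.04761905, 0.33333333, 0.04761905, 0.04761905, 0.0952381 (working shown to 8 dp, full precision carried).
D = 0.04761905² + 0.0952381² + 0.04761905² + 0.0952381² + 0.04761905² + 0.0952381² + 0.04761905² + 0.33333333² + 0.04761905² + 0.04761905² + 0.0952381² = 0.00226757 + 0.00907029 + 0.00226757 + 0.00907029 + 0.00226757 + 0.00907029 + 0.00226757 + 0.11111111 + 0.00226757 + 0.00226757 + 0.00907029 = 0.16099773.
So 1/D = 6.211268, i.e. 6.2113 to 4 decimal places.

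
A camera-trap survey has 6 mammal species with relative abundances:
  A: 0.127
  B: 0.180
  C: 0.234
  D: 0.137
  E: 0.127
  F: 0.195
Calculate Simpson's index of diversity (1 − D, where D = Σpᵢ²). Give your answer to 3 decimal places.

0.824

D = 0.127² + 0.18² + 0.234² + 0.137² + 0.127² + 0.195² = 0.01613 + 0.03240 + 0.05476 + 0.01877 + 0.01613 + 0.03803 = 0.17621 (working shown to 5 dp, full precision carried).
So 1 − D = 0.82379, i.e. 0.824 to 3 decimal places.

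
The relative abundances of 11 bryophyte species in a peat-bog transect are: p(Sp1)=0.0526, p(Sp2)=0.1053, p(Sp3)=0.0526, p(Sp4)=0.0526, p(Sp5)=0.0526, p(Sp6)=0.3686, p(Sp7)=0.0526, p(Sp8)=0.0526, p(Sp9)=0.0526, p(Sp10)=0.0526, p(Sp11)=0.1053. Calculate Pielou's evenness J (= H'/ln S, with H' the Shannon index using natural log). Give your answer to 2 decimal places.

0.87

H' = −Σ pᵢ ln pᵢ = −((-0.1549) + (-0.2370) + (-0.1549) + (-0.1549) + (-0.1549) + (-0.3679) + (-0.1549) + (-0.1549) + (-0.1549) + (-0.1549) + (-0.2370)) = 2.0812 (working shown to 4 dp, full precision carried).
With S = 11 species, ln S = 2.3979, so J = 2.0812/2.3979 = 0.8679, i.e. 0.87 to 2 decimal places.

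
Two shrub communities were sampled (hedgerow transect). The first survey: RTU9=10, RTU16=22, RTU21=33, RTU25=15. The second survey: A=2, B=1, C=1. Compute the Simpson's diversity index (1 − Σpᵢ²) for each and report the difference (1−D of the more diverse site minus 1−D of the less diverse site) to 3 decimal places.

The first survey: N=80, proportions 0.125, 0.275, 0.4125, 0.1875, giving 1−D = 0.70344 (working shown to 5 dp, full precision carried).
The second survey: N=4, proportions 0.5, 0.25, 0.25, giving 1−D = 0.62500.
Difference = |0.70344 − 0.62500| = 0.07844, i.e. 0.078 to 3 decimal places.

0.078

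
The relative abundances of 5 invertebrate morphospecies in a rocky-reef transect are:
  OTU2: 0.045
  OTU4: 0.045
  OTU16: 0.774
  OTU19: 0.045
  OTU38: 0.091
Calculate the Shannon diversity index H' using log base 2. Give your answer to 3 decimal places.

Each pᵢ log₂ pᵢ term (working shown to 5 dp, full precision carried): 0.045×(-4.47393)=-0.20133, 0.045×(-4.47393)=-0.20133, 0.774×(-0.36959)=-0.28607, 0.045×(-4.47393)=-0.20133, 0.091×(-3.45799)=-0.31468.
Sum = -1.20472, so H' = 1.205.

1.205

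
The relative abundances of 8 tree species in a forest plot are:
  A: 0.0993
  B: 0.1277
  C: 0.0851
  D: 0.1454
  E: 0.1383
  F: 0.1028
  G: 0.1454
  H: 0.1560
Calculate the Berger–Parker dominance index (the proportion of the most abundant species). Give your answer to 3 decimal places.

The largest proportion is 0.156, i.e. d = 0.156 to 3 decimal places.

0.156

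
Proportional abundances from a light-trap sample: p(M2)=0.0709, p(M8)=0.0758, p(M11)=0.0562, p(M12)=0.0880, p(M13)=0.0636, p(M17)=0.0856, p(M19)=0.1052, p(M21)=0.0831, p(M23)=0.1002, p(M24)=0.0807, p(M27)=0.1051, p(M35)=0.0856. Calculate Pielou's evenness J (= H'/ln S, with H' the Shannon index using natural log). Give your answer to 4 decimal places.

H' = −Σ pᵢ ln pᵢ = −((-0.187636) + (-0.195538) + (-0.161791) + (-0.213877) + (-0.175227) + (-0.210411) + (-0.236899) + (-0.206729) + (-0.230519) + (-0.203123) + (-0.236774) + (-0.210411)) = 2.468934 (working shown to 6 dp, full precision carried).
With S = 12 species, ln S = 2.484907, so J = 2.468934/2.484907 = 0.993572, i.e. 0.9936 to 4 decimal places.

0.9936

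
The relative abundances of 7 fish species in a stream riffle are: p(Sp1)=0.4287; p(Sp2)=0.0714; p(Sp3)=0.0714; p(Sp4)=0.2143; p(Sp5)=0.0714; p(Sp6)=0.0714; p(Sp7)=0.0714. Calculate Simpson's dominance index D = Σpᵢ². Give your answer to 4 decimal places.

D = 0.4287² + 0.0714² + 0.0714² + 0.2143² + 0.0714² + 0.0714² + 0.0714² = 0.183784 + 0.005098 + 0.005098 + 0.045924 + 0.005098 + 0.005098 + 0.005098 = 0.255198 (working shown to 6 dp, full precision carried).
To 4 decimal places, D = 0.2552.

0.2552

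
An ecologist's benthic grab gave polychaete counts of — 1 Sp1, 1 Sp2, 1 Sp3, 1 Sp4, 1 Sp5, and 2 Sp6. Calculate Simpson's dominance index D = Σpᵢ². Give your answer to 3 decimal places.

Total N = 1+1+1+1+1+2 = 7, so the proportions are 0.14286, 0.14286, 0.14286, 0.14286, 0.14286, 0.28571 (working shown to 5 dp, full precision carried).
D = 0.14286² + 0.14286² + 0.14286² + 0.14286² + 0.14286² + 0.28571² = 0.02041 + 0.02041 + 0.02041 + 0.02041 + 0.02041 + 0.08163 = 0.18367.
To 3 decimal places, D = 0.184.

0.184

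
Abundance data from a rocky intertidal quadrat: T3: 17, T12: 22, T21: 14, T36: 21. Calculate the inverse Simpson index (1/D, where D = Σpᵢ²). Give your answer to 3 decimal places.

3.884

Total N = 17+22+14+21 = 74, so the proportions are 0.2297297, 0.2972973, 0.1891892, 0.2837838 (working shown to 7 dp, full precision carried).
D = 0.2297297² + 0.2972973² + 0.1891892² + 0.2837838² = 0.0527757 + 0.0883857 + 0.0357925 + 0.0805332 = 0.2574872.
So 1/D = 3.88369, i.e. 3.884 to 3 decimal places.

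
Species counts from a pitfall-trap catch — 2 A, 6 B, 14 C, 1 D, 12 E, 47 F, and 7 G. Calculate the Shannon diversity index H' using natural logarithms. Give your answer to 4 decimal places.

1.4158

Total N = 2+6+14+1+12+47+7 = 89, so the proportions are 0.022472, 0.067416, 0.157303, 0.011236, 0.134831, 0.52809, 0.078652 (working shown to 6 dp, full precision carried).
Each pᵢ ln pᵢ term: 0.022472×(-3.795489)=-0.085292, 0.067416×(-2.696877)=-0.181812, 0.157303×(-1.849579)=-0.290945, 0.011236×(-4.488636)=-0.050434, 0.134831×(-2.003730)=-0.270166, 0.52809×(-0.638489)=-0.337179, 0.078652×(-2.542726)=-0.199990.
Sum = -1.415818, so H' = 1.4158.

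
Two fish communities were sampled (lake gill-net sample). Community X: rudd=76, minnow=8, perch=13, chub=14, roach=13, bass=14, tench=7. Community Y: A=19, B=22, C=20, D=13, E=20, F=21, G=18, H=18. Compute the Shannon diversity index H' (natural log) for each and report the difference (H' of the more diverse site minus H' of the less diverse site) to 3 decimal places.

Community X: N=145, proportions 0.52414, 0.05517, 0.08966, 0.09655, 0.08966, 0.09655, 0.04828, giving H' = 1.52863 (working shown to 5 dp, full precision carried).
Community Y: N=151, proportions 0.12583, 0.1457, 0.13245, 0.08609, 0.13245, 0.13907, 0.11921, 0.11921, giving H' = 2.06954.
Difference = |1.52863 − 2.06954| = 0.54091, i.e. 0.541 to 3 decimal places.

0.541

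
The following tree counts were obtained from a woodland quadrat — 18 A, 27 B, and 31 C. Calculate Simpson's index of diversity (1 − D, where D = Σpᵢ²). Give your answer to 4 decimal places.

Total N = 18+27+31 = 76, so the proportions are 0.236842, 0.355263, 0.407895 (working shown to 6 dp, full precision carried).
D = 0.236842² + 0.355263² + 0.407895² = 0.056094 + 0.126212 + 0.166378 = 0.348684.
So 1 − D = 0.651316, i.e. 0.6513 to 4 decimal places.

0.6513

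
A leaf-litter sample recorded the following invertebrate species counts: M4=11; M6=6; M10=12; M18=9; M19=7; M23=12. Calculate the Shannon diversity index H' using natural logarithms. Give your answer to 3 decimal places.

1.760

Total N = 11+6+12+9+7+12 = 57, so the proportions are 0.19298, 0.10526, 0.21053, 0.15789, 0.12281, 0.21053 (working shown to 5 dp, full precision carried).
Each pᵢ ln pᵢ term: 0.19298×(-1.64516)=-0.31749, 0.10526×(-2.25129)=-0.23698, 0.21053×(-1.55814)=-0.32803, 0.15789×(-1.84583)=-0.29145, 0.12281×(-2.09714)=-0.25754, 0.21053×(-1.55814)=-0.32803.
Sum = -1.75952, so H' = 1.760.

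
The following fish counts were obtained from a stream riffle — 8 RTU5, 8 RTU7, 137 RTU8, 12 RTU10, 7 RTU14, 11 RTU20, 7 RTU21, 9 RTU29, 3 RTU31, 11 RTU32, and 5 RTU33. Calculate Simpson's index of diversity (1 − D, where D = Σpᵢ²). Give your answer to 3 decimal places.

Total N = 8+8+137+12+7+11+7+9+3+11+5 = 218, so the proportions are 0.0367, 0.0367, 0.62844, 0.05505, 0.03211, 0.05046, 0.03211, 0.04128, 0.01376, 0.05046, 0.02294 (working shown to 5 dp, full precision carried).
D = 0.0367² + 0.0367² + 0.62844² + 0.05505² + 0.03211² + 0.05046² + 0.03211² + 0.04128² + 0.01376² + 0.05046² + 0.02294² = 0.00135 + 0.00135 + 0.39494 + 0.00303 + 0.00103 + 0.00255 + 0.00103 + 0.00170 + 0.00019 + 0.00255 + 0.00053 = 0.41023.
So 1 − D = 0.58977, i.e. 0.590 to 3 decimal places.

0.590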